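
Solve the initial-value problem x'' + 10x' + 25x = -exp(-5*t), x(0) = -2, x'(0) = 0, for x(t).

Characteristic equation r² + 10r + 25 = 0 has discriminant (10)² - 4·(25) = 0, so r = -5 is a repeated root.
Hence x_h = (C1 + C2*t)*exp(-5*t).
Since exp(-5*t) solves the homogeneous equation (r = -5 is a root of multiplicity 2), multiply the trial by t^2. Try x_p = A*t^2*exp(-5*t). Substituting into the equation and dividing by exp(-5*t) gives A = -1/2, so x_p = -t^2*exp(-5*t)/2.
General solution: x = C1*exp(-5*t) - t^2*exp(-5*t)/2 + C2*t*exp(-5*t).
Apply the initial conditions: x(0) = C1 = -2 and x'(0) = C2 - 5*C1 = 0. Solving gives C1 = -2, C2 = -10.

x = -2*exp(-5*t) - 10*t*exp(-5*t) - t**2*exp(-5*t)/2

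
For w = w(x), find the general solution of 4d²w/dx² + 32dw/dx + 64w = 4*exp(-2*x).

w = exp(-2*x)/4 + C1*exp(-4*x) + C2*x*exp(-4*x)

Divide through by 4: w'' + 8w' + 16w = exp(-2*x).
Characteristic equation r² + 8r + 16 = 0 has discriminant (8)² - 4·(16) = 0, so r = -4 is a repeated root.
Hence w_h = (C1 + C2*x)*exp(-4*x).
Try w_p = A*exp(-2*x). Substituting into the equation and dividing by exp(-2*x) gives A = 1/4, so w_p = exp(-2*x)/4.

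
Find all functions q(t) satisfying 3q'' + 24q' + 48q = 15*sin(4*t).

q = -5*cos(4*t)/32 + C1*exp(-4*t) + C2*t*exp(-4*t)

Divide through by 3: q'' + 8q' + 16q = 5*sin(4*t).
Characteristic equation r² + 8r + 16 = 0 has discriminant (8)² - 4·(16) = 0, so r = -4 is a repeated root.
Hence q_h = (C1 + C2*t)*exp(-4*t).
Try q_p = A*cos(4*t) + B*sin(4*t). Substituting and equating the coefficients of cos(4t) and sin(4t) gives A = -5/32, B = 0, so q_p = -5*cos(4*t)/32.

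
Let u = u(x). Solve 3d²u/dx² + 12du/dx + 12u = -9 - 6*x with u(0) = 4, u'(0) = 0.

Divide through by 3: u'' + 4u' + 4u = -3 - 2*x.
Characteristic equation r² + 4r + 4 = 0 has discriminant (4)² - 4·(4) = 0, so r = -2 is a repeated root.
Hence u_h = (C1 + C2*x)*exp(-2*x).
For the particular solution try u_p = A0 + A1*x. Substituting and matching coefficients of each power of x gives A0 = -1/4, A1 = -1/2, so u_p = -1/4 - x/2.
General solution: u = -1/4 - x/2 + C1*exp(-2*x) + C2*x*exp(-2*x).
Apply the initial conditions: u(0) = -1/4 + C1 = 4 and u'(0) = -1/2 + C2 - 2*C1 = 0. Solving gives C1 = 17/4, C2 = 9.

u = -1/4 - x/2 + 17*exp(-2*x)/4 + 9*x*exp(-2*x)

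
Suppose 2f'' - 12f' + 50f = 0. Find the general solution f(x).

Divide through by 2: f'' - 6f' + 25f = 0.
Characteristic equation r² - 6r + 25 = 0 has discriminant (-6)² - 4·(25) = -64 < 0, so r = 3 ± 4i.
Hence f_h = C1*cos(4*x)*exp(3*x) + C2*exp(3*x)*sin(4*x).

f = C1*cos(4*x)*exp(3*x) + C2*exp(3*x)*sin(4*x)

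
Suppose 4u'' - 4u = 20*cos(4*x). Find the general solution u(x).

u = -5*cos(4*x)/17 + C1*exp(x) + C2*exp(-x)

Divide through by 4: u'' - u = 5*cos(4*x).
Characteristic equation r² - 1 = 0 factors as (r - 1)(r + 1) = 0, so r = 1, -1.
Hence u_h = C1*exp(x) + C2*exp(-x).
Try u_p = A*cos(4*x) + B*sin(4*x). Substituting and equating the coefficients of cos(4x) and sin(4x) gives A = -5/17, B = 0, so u_p = -5*cos(4*x)/17.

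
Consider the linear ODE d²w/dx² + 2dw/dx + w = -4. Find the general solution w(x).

w = -4 + C1*exp(-x) + C2*x*exp(-x)

Characteristic equation r² + 2r + 1 = 0 has discriminant (2)² - 4·(1) = 0, so r = -1 is a repeated root.
Hence w_h = (C1 + C2*x)*exp(-x).
For the particular solution try w_p = A0. Substituting and matching coefficients of each power of x gives A0 = -4, so w_p = -4.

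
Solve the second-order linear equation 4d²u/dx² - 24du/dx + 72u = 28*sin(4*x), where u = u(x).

u = 7*sin(4*x)/290 + 42*cos(4*x)/145 + C1*cos(3*x)*exp(3*x) + C2*exp(3*x)*sin(3*x)

Divide through by 4: u'' - 6u' + 18u = 7*sin(4*x).
Characteristic equation r² - 6r + 18 = 0 has discriminant (-6)² - 4·(18) = -36 < 0, so r = 3 ± 3i.
Hence u_h = C1*cos(3*x)*exp(3*x) + C2*exp(3*x)*sin(3*x).
Try u_p = A*cos(4*x) + B*sin(4*x). Substituting and equating the coefficients of cos(4x) and sin(4x) gives A = 42/145, B = 7/290, so u_p = 7*sin(4*x)/290 + 42*cos(4*x)/145.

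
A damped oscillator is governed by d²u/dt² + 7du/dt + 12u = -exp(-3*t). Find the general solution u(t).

Characteristic equation r² + 7r + 12 = 0 factors as (r + 4)(r + 3) = 0, so r = -4, -3.
Hence u_h = C1*exp(-4*t) + C2*exp(-3*t).
Since exp(-3*t) solves the homogeneous equation (r = -3 is a root of multiplicity 1), multiply the trial by t. Try u_p = A*t*exp(-3*t). Substituting into the equation and dividing by exp(-3*t) gives A = -1, so u_p = -t*exp(-3*t).

u = C1*exp(-4*t) + C2*exp(-3*t) - t*exp(-3*t)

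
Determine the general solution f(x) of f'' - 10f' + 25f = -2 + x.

f = -8/125 + x/25 + C1*exp(5*x) + C2*x*exp(5*x)

Characteristic equation r² - 10r + 25 = 0 has discriminant (-10)² - 4·(25) = 0, so r = 5 is a repeated root.
Hence f_h = (C1 + C2*x)*exp(5*x).
For the particular solution try f_p = A0 + A1*x. Substituting and matching coefficients of each power of x gives A0 = -8/125, A1 = 1/25, so f_p = -8/125 + x/25.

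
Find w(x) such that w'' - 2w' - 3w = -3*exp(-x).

Characteristic equation r² - 2r - 3 = 0 factors as (r + 1)(r - 3) = 0, so r = -1, 3.
Hence w_h = C1*exp(-x) + C2*exp(3*x).
Since exp(-x) solves the homogeneous equation (r = -1 is a root of multiplicity 1), multiply the trial by x. Try w_p = A*x*exp(-x). Substituting into the equation and dividing by exp(-x) gives A = 3/4, so w_p = 3*x*exp(-x)/4.

w = C1*exp(-x) + C2*exp(3*x) + 3*x*exp(-x)/4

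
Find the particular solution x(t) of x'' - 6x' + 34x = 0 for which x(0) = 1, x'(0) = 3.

Characteristic equation r² - 6r + 34 = 0 has discriminant (-6)² - 4·(34) = -100 < 0, so r = 3 ± 5i.
Hence x_h = C1*cos(5*t)*exp(3*t) + C2*exp(3*t)*sin(5*t).
Apply the initial conditions: x(0) = C1 = 1 and x'(0) = 3*C1 + 5*C2 = 3. Solving gives C1 = 1, C2 = 0.

x = cos(5*t)*exp(3*t)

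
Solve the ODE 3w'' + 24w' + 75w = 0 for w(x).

Divide through by 3: w'' + 8w' + 25w = 0.
Characteristic equation r² + 8r + 25 = 0 has discriminant (8)² - 4·(25) = -36 < 0, so r = -4 ± 3i.
Hence w_h = C1*cos(3*x)*exp(-4*x) + C2*exp(-4*x)*sin(3*x).

w = C1*cos(3*x)*exp(-4*x) + C2*exp(-4*x)*sin(3*x)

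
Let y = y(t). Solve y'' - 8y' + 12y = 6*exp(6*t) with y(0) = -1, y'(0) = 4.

y = -17*exp(2*t)/8 + 9*exp(6*t)/8 + 3*t*exp(6*t)/2

Characteristic equation r² - 8r + 12 = 0 factors as (r - 2)(r - 6) = 0, so r = 2, 6.
Hence y_h = C1*exp(2*t) + C2*exp(6*t).
Since exp(6*t) solves the homogeneous equation (r = 6 is a root of multiplicity 1), multiply the trial by t. Try y_p = A*t*exp(6*t). Substituting into the equation and dividing by exp(6*t) gives A = 3/2, so y_p = 3*t*exp(6*t)/2.
General solution: y = C1*exp(2*t) + C2*exp(6*t) + 3*t*exp(6*t)/2.
Apply the initial conditions: y(0) = C1 + C2 = -1 and y'(0) = 3/2 + 2*C1 + 6*C2 = 4. Solving gives C1 = -17/8, C2 = 9/8.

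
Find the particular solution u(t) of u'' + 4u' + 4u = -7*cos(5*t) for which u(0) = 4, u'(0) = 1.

u = -140*sin(5*t)/841 + 147*cos(5*t)/841 + 3217*exp(-2*t)/841 + 275*t*exp(-2*t)/29

Characteristic equation r² + 4r + 4 = 0 has discriminant (4)² - 4·(4) = 0, so r = -2 is a repeated root.
Hence u_h = (C1 + C2*t)*exp(-2*t).
Try u_p = A*cos(5*t) + B*sin(5*t). Substituting and equating the coefficients of cos(5t) and sin(5t) gives A = 147/841, B = -140/841, so u_p = -140*sin(5*t)/841 + 147*cos(5*t)/841.
General solution: u = -140*sin(5*t)/841 + 147*cos(5*t)/841 + C1*exp(-2*t) + C2*t*exp(-2*t).
Apply the initial conditions: u(0) = 147/841 + C1 = 4 and u'(0) = -700/841 + C2 - 2*C1 = 1. Solving gives C1 = 3217/841, C2 = 275/29.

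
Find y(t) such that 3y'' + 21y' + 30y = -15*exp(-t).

Divide through by 3: y'' + 7y' + 10y = -5*exp(-t).
Characteristic equation r² + 7r + 10 = 0 factors as (r + 5)(r + 2) = 0, so r = -5, -2.
Hence y_h = C1*exp(-5*t) + C2*exp(-2*t).
Try y_p = A*exp(-t). Substituting into the equation and dividing by exp(-t) gives A = -5/4, so y_p = -5*exp(-t)/4.

y = -5*exp(-t)/4 + C1*exp(-5*t) + C2*exp(-2*t)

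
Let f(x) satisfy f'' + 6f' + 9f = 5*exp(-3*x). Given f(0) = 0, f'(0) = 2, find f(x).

Characteristic equation r² + 6r + 9 = 0 has discriminant (6)² - 4·(9) = 0, so r = -3 is a repeated root.
Hence f_h = (C1 + C2*x)*exp(-3*x).
Since exp(-3*x) solves the homogeneous equation (r = -3 is a root of multiplicity 2), multiply the trial by x^2. Try f_p = A*x^2*exp(-3*x). Substituting into the equation and dividing by exp(-3*x) gives A = 5/2, so f_p = 5*x^2*exp(-3*x)/2.
General solution: f = C1*exp(-3*x) + 5*x^2*exp(-3*x)/2 + C2*x*exp(-3*x).
Apply the initial conditions: f(0) = C1 = 0 and f'(0) = C2 - 3*C1 = 2. Solving gives C1 = 0, C2 = 2.

f = 2*x*exp(-3*x) + 5*x**2*exp(-3*x)/2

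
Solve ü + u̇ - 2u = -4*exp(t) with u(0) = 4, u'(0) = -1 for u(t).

Characteristic equation r² + r - 2 = 0 factors as (r + 2)(r - 1) = 0, so r = -2, 1.
Hence u_h = C1*exp(-2*t) + C2*exp(t).
Since exp(t) solves the homogeneous equation (r = 1 is a root of multiplicity 1), multiply the trial by t. Try u_p = A*t*exp(t). Substituting into the equation and dividing by exp(t) gives A = -4/3, so u_p = -4*t*exp(t)/3.
General solution: u = C1*exp(-2*t) + C2*exp(t) - 4*t*exp(t)/3.
Apply the initial conditions: u(0) = C1 + C2 = 4 and u'(0) = -4/3 + C2 - 2*C1 = -1. Solving gives C1 = 11/9, C2 = 25/9.

u = 11*exp(-2*t)/9 + 25*exp(t)/9 - 4*t*exp(t)/3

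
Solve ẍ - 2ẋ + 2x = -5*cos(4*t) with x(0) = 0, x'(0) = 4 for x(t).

Characteristic equation r² - 2r + 2 = 0 has discriminant (-2)² - 4·(2) = -4 < 0, so r = 1 ± i.
Hence x_h = C1*cos(t)*exp(t) + C2*exp(t)*sin(t).
Try x_p = A*cos(4*t) + B*sin(4*t). Substituting and equating the coefficients of cos(4t) and sin(4t) gives A = 7/26, B = 2/13, so x_p = 2*sin(4*t)/13 + 7*cos(4*t)/26.
General solution: x = 2*sin(4*t)/13 + 7*cos(4*t)/26 + C1*cos(t)*exp(t) + C2*exp(t)*sin(t).
Apply the initial conditions: x(0) = 7/26 + C1 = 0 and x'(0) = 8/13 + C1 + C2 = 4. Solving gives C1 = -7/26, C2 = 95/26.

x = 2*sin(4*t)/13 + 7*cos(4*t)/26 - 7*cos(t)*exp(t)/26 + 95*exp(t)*sin(t)/26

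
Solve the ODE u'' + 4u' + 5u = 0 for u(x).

u = C1*cos(x)*exp(-2*x) + C2*exp(-2*x)*sin(x)

Characteristic equation r² + 4r + 5 = 0 has discriminant (4)² - 4·(5) = -4 < 0, so r = -2 ± i.
Hence u_h = C1*cos(x)*exp(-2*x) + C2*exp(-2*x)*sin(x).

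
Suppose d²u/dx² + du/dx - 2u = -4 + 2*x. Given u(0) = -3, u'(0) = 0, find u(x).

Characteristic equation r² + r - 2 = 0 factors as (r - 1)(r + 2) = 0, so r = 1, -2.
Hence u_h = C1*exp(x) + C2*exp(-2*x).
For the particular solution try u_p = A0 + A1*x. Substituting and matching coefficients of each power of x gives A0 = 3/2, A1 = -1, so u_p = 3/2 - x.
General solution: u = 3/2 - x + C1*exp(x) + C2*exp(-2*x).
Apply the initial conditions: u(0) = 3/2 + C1 + C2 = -3 and u'(0) = -1 + C1 - 2*C2 = 0. Solving gives C1 = -8/3, C2 = -11/6.

u = 3/2 - x - 11*exp(-2*x)/6 - 8*exp(x)/3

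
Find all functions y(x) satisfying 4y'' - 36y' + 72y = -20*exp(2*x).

Divide through by 4: y'' - 9y' + 18y = -5*exp(2*x).
Characteristic equation r² - 9r + 18 = 0 factors as (r - 6)(r - 3) = 0, so r = 6, 3.
Hence y_h = C1*exp(6*x) + C2*exp(3*x).
Try y_p = A*exp(2*x). Substituting into the equation and dividing by exp(2*x) gives A = -5/4, so y_p = -5*exp(2*x)/4.

y = -5*exp(2*x)/4 + C1*exp(6*x) + C2*exp(3*x)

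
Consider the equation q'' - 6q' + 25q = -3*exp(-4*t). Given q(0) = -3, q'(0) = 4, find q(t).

q = -3*exp(-4*t)/65 - 192*cos(4*t)*exp(3*t)/65 + 206*exp(3*t)*sin(4*t)/65

Characteristic equation r² - 6r + 25 = 0 has discriminant (-6)² - 4·(25) = -64 < 0, so r = 3 ± 4i.
Hence q_h = C1*cos(4*t)*exp(3*t) + C2*exp(3*t)*sin(4*t).
Try q_p = A*exp(-4*t). Substituting into the equation and dividing by exp(-4*t) gives A = -3/65, so q_p = -3*exp(-4*t)/65.
General solution: q = -3*exp(-4*t)/65 + C1*cos(4*t)*exp(3*t) + C2*exp(3*t)*sin(4*t).
Apply the initial conditions: q(0) = -3/65 + C1 = -3 and q'(0) = 12/65 + 3*C1 + 4*C2 = 4. Solving gives C1 = -192/65, C2 = 206/65.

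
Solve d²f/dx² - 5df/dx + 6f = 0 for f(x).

Characteristic equation r² - 5r + 6 = 0 factors as (r - 3)(r - 2) = 0, so r = 3, 2.
Hence f_h = C1*exp(3*x) + C2*exp(2*x).

f = C1*exp(3*x) + C2*exp(2*x)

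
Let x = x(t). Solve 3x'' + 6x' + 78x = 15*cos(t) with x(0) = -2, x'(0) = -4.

x = 10*sin(t)/629 + 125*cos(t)/629 - 3909*exp(-t)*sin(5*t)/3145 - 1383*cos(5*t)*exp(-t)/629

Divide through by 3: x'' + 2x' + 26x = 5*cos(t).
Characteristic equation r² + 2r + 26 = 0 has discriminant (2)² - 4·(26) = -100 < 0, so r = -1 ± 5i.
Hence x_h = C1*cos(5*t)*exp(-t) + C2*exp(-t)*sin(5*t).
Try x_p = A*cos(t) + B*sin(t). Substituting and equating the coefficients of cos(t) and sin(t) gives A = 125/629, B = 10/629, so x_p = 10*sin(t)/629 + 125*cos(t)/629.
General solution: x = 10*sin(t)/629 + 125*cos(t)/629 + C1*cos(5*t)*exp(-t) + C2*exp(-t)*sin(5*t).
Apply the initial conditions: x(0) = 125/629 + C1 = -2 and x'(0) = 10/629 - C1 + 5*C2 = -4. Solving gives C1 = -1383/629, C2 = -3909/3145.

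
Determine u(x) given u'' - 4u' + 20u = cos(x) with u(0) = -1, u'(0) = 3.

Characteristic equation r² - 4r + 20 = 0 has discriminant (-4)² - 4·(20) = -64 < 0, so r = 2 ± 4i.
Hence u_h = C1*cos(4*x)*exp(2*x) + C2*exp(2*x)*sin(4*x).
Try u_p = A*cos(x) + B*sin(x). Substituting and equating the coefficients of cos(x) and sin(x) gives A = 19/377, B = -4/377, so u_p = -4*sin(x)/377 + 19*cos(x)/377.
General solution: u = -4*sin(x)/377 + 19*cos(x)/377 + C1*cos(4*x)*exp(2*x) + C2*exp(2*x)*sin(4*x).
Apply the initial conditions: u(0) = 19/377 + C1 = -1 and u'(0) = -4/377 + 2*C1 + 4*C2 = 3. Solving gives C1 = -396/377, C2 = 1927/1508.

u = -4*sin(x)/377 + 19*cos(x)/377 - 396*cos(4*x)*exp(2*x)/377 + 1927*exp(2*x)*sin(4*x)/1508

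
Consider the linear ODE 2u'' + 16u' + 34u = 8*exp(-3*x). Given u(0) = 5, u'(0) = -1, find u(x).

Divide through by 2: u'' + 8u' + 17u = 4*exp(-3*x).
Characteristic equation r² + 8r + 17 = 0 has discriminant (8)² - 4·(17) = -4 < 0, so r = -4 ± i.
Hence u_h = C1*cos(x)*exp(-4*x) + C2*exp(-4*x)*sin(x).
Try u_p = A*exp(-3*x). Substituting into the equation and dividing by exp(-3*x) gives A = 2, so u_p = 2*exp(-3*x).
General solution: u = 2*exp(-3*x) + C1*cos(x)*exp(-4*x) + C2*exp(-4*x)*sin(x).
Apply the initial conditions: u(0) = 2 + C1 = 5 and u'(0) = -6 + C2 - 4*C1 = -1. Solving gives C1 = 3, C2 = 17.

u = 2*exp(-3*x) + 3*cos(x)*exp(-4*x) + 17*exp(-4*x)*sin(x)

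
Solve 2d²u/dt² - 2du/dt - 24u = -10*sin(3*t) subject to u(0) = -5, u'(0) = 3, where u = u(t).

Divide through by 2: u'' - u' - 12u = -5*sin(3*t).
Characteristic equation r² - r - 12 = 0 factors as (r - 4)(r + 3) = 0, so r = 4, -3.
Hence u_h = C1*exp(4*t) + C2*exp(-3*t).
Try u_p = A*cos(3*t) + B*sin(3*t). Substituting and equating the coefficients of cos(3t) and sin(3t) gives A = -1/30, B = 7/30, so u_p = -cos(3*t)/30 + 7*sin(3*t)/30.
General solution: u = -cos(3*t)/30 + 7*sin(3*t)/30 + C1*exp(4*t) + C2*exp(-3*t).
Apply the initial conditions: u(0) = -1/30 + C1 + C2 = -5 and u'(0) = 7/10 - 3*C2 + 4*C1 = 3. Solving gives C1 = -9/5, C2 = -19/6.

u = -19*exp(-3*t)/6 - 9*exp(4*t)/5 - cos(3*t)/30 + 7*sin(3*t)/30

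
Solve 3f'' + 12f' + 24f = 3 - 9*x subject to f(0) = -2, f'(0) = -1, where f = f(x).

f = 5/16 - 3*x/8 - 37*cos(2*x)*exp(-2*x)/16 - 21*exp(-2*x)*sin(2*x)/8

Divide through by 3: f'' + 4f' + 8f = 1 - 3*x.
Characteristic equation r² + 4r + 8 = 0 has discriminant (4)² - 4·(8) = -16 < 0, so r = -2 ± 2i.
Hence f_h = C1*cos(2*x)*exp(-2*x) + C2*exp(-2*x)*sin(2*x).
For the particular solution try f_p = A0 + A1*x. Substituting and matching coefficients of each power of x gives A0 = 5/16, A1 = -3/8, so f_p = 5/16 - 3*x/8.
General solution: f = 5/16 - 3*x/8 + C1*cos(2*x)*exp(-2*x) + C2*exp(-2*x)*sin(2*x).
Apply the initial conditions: f(0) = 5/16 + C1 = -2 and f'(0) = -3/8 - 2*C1 + 2*C2 = -1. Solving gives C1 = -37/16, C2 = -21/8.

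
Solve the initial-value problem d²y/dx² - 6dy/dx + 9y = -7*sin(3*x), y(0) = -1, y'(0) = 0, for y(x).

Characteristic equation r² - 6r + 9 = 0 has discriminant (-6)² - 4·(9) = 0, so r = 3 is a repeated root.
Hence y_h = (C1 + C2*x)*exp(3*x).
Try y_p = A*cos(3*x) + B*sin(3*x). Substituting and equating the coefficients of cos(3x) and sin(3x) gives A = -7/18, B = 0, so y_p = -7*cos(3*x)/18.
General solution: y = -7*cos(3*x)/18 + C1*exp(3*x) + C2*x*exp(3*x).
Apply the initial conditions: y(0) = -7/18 + C1 = -1 and y'(0) = C2 + 3*C1 = 0. Solving gives C1 = -11/18, C2 = 11/6.

y = -11*exp(3*x)/18 - 7*cos(3*x)/18 + 11*x*exp(3*x)/6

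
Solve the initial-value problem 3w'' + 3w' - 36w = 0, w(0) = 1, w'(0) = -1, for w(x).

w = 3*exp(3*x)/7 + 4*exp(-4*x)/7

Divide through by 3: w'' + w' - 12w = 0.
Characteristic equation r² + r - 12 = 0 factors as (r - 3)(r + 4) = 0, so r = 3, -4.
Hence w_h = C1*exp(3*x) + C2*exp(-4*x).
Apply the initial conditions: w(0) = C1 + C2 = 1 and w'(0) = -4*C2 + 3*C1 = -1. Solving gives C1 = 3/7, C2 = 4/7.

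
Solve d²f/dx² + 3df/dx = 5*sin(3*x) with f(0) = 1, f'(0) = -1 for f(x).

f = 11/9 - 5*cos(3*x)/18 - 5*sin(3*x)/18 + exp(-3*x)/18

Characteristic equation r² + 3r = 0 factors as (r + 3)r = 0, so r = -3, 0.
Hence f_h = C1*exp(-3*x) + C2.
Try f_p = A*cos(3*x) + B*sin(3*x). Substituting and equating the coefficients of cos(3x) and sin(3x) gives A = -5/18, B = -5/18, so f_p = -5*cos(3*x)/18 - 5*sin(3*x)/18.
General solution: f = C2 - 5*cos(3*x)/18 - 5*sin(3*x)/18 + C1*exp(-3*x).
Apply the initial conditions: f(0) = -5/18 + C1 + C2 = 1 and f'(0) = -5/6 - 3*C1 = -1. Solving gives C1 = 1/18, C2 = 11/9.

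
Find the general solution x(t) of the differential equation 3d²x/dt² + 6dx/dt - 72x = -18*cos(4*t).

x = -3*sin(4*t)/104 + 15*cos(4*t)/104 + C1*exp(-6*t) + C2*exp(4*t)

Divide through by 3: x'' + 2x' - 24x = -6*cos(4*t).
Characteristic equation r² + 2r - 24 = 0 factors as (r + 6)(r - 4) = 0, so r = -6, 4.
Hence x_h = C1*exp(-6*t) + C2*exp(4*t).
Try x_p = A*cos(4*t) + B*sin(4*t). Substituting and equating the coefficients of cos(4t) and sin(4t) gives A = 15/104, B = -3/104, so x_p = -3*sin(4*t)/104 + 15*cos(4*t)/104.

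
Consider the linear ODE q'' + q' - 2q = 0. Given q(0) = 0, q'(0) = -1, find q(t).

Characteristic equation r² + r - 2 = 0 factors as (r + 2)(r - 1) = 0, so r = -2, 1.
Hence q_h = C1*exp(-2*t) + C2*exp(t).
Apply the initial conditions: q(0) = C1 + C2 = 0 and q'(0) = C2 - 2*C1 = -1. Solving gives C1 = 1/3, C2 = -1/3.

q = -exp(t)/3 + exp(-2*t)/3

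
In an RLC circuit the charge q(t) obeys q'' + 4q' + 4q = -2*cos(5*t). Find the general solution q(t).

Characteristic equation r² + 4r + 4 = 0 has discriminant (4)² - 4·(4) = 0, so r = -2 is a repeated root.
Hence q_h = (C1 + C2*t)*exp(-2*t).
Try q_p = A*cos(5*t) + B*sin(5*t). Substituting and equating the coefficients of cos(5t) and sin(5t) gives A = 42/841, B = -40/841, so q_p = -40*sin(5*t)/841 + 42*cos(5*t)/841.

q = -40*sin(5*t)/841 + 42*cos(5*t)/841 + C1*exp(-2*t) + C2*t*exp(-2*t)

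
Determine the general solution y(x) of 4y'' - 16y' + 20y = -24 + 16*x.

y = -14/25 + 4*x/5 + C1*cos(x)*exp(2*x) + C2*exp(2*x)*sin(x)

Divide through by 4: y'' - 4y' + 5y = -6 + 4*x.
Characteristic equation r² - 4r + 5 = 0 has discriminant (-4)² - 4·(5) = -4 < 0, so r = 2 ± i.
Hence y_h = C1*cos(x)*exp(2*x) + C2*exp(2*x)*sin(x).
For the particular solution try y_p = A0 + A1*x. Substituting and matching coefficients of each power of x gives A0 = -14/25, A1 = 4/5, so y_p = -14/25 + 4*x/5.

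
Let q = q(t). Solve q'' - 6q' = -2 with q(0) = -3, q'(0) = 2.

q = -59/18 + t/3 + 5*exp(6*t)/18

Characteristic equation r² - 6r = 0 factors as (r - 6)r = 0, so r = 6, 0.
Hence q_h = C1*exp(6*t) + C2.
Since 0 is a characteristic root (multiplicity 1), multiply the polynomial trial by t: try q_p = A0*t. Substituting and matching coefficients of each power of t gives A0 = 1/3, so q_p = t/3.
General solution: q = C2 + t/3 + C1*exp(6*t).
Apply the initial conditions: q(0) = C1 + C2 = -3 and q'(0) = 1/3 + 6*C1 = 2. Solving gives C1 = 5/18, C2 = -59/18.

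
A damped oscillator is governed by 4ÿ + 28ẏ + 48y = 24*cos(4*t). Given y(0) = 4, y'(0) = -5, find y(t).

y = -25*exp(-4*t)/4 - 3*cos(4*t)/100 + 21*sin(4*t)/100 + 257*exp(-3*t)/25

Divide through by 4: y'' + 7y' + 12y = 6*cos(4*t).
Characteristic equation r² + 7r + 12 = 0 factors as (r + 4)(r + 3) = 0, so r = -4, -3.
Hence y_h = C1*exp(-4*t) + C2*exp(-3*t).
Try y_p = A*cos(4*t) + B*sin(4*t). Substituting and equating the coefficients of cos(4t) and sin(4t) gives A = -3/100, B = 21/100, so y_p = -3*cos(4*t)/100 + 21*sin(4*t)/100.
General solution: y = -3*cos(4*t)/100 + 21*sin(4*t)/100 + C1*exp(-4*t) + C2*exp(-3*t).
Apply the initial conditions: y(0) = -3/100 + C1 + C2 = 4 and y'(0) = 21/25 - 4*C1 - 3*C2 = -5. Solving gives C1 = -25/4, C2 = 257/25.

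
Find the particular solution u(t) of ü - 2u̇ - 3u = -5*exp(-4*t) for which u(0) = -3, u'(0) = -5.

Characteristic equation r² - 2r - 3 = 0 factors as (r + 1)(r - 3) = 0, so r = -1, 3.
Hence u_h = C1*exp(-t) + C2*exp(3*t).
Try u_p = A*exp(-4*t). Substituting into the equation and dividing by exp(-4*t) gives A = -5/21, so u_p = -5*exp(-4*t)/21.
General solution: u = -5*exp(-4*t)/21 + C1*exp(-t) + C2*exp(3*t).
Apply the initial conditions: u(0) = -5/21 + C1 + C2 = -3 and u'(0) = 20/21 - C1 + 3*C2 = -5. Solving gives C1 = -7/12, C2 = -61/28.

u = -61*exp(3*t)/28 - 7*exp(-t)/12 - 5*exp(-4*t)/21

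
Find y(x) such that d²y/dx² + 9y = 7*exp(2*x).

Characteristic equation r² + 9 = 0 has discriminant (0)² - 4·(9) = -36 < 0, so r = ± 3i.
Hence y_h = C1*cos(3*x) + C2*sin(3*x).
Try y_p = A*exp(2*x). Substituting into the equation and dividing by exp(2*x) gives A = 7/13, so y_p = 7*exp(2*x)/13.

y = 7*exp(2*x)/13 + C1*cos(3*x) + C2*sin(3*x)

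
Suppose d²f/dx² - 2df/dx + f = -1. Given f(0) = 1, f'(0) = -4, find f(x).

f = -1 + 2*exp(x) - 6*x*exp(x)

Characteristic equation r² - 2r + 1 = 0 has discriminant (-2)² - 4·(1) = 0, so r = 1 is a repeated root.
Hence f_h = (C1 + C2*x)*exp(x).
For the particular solution try f_p = A0. Substituting and matching coefficients of each power of x gives A0 = -1, so f_p = -1.
General solution: f = -1 + C1*exp(x) + C2*x*exp(x).
Apply the initial conditions: f(0) = -1 + C1 = 1 and f'(0) = C1 + C2 = -4. Solving gives C1 = 2, C2 = -6.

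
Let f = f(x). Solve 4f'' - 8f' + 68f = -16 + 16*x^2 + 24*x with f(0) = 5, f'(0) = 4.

Divide through by 4: f'' - 2f' + 17f = -4 + 4*x^2 + 6*x.
Characteristic equation r² - 2r + 17 = 0 has discriminant (-2)² - 4·(17) = -64 < 0, so r = 1 ± 4i.
Hence f_h = C1*cos(4*x)*exp(x) + C2*exp(x)*sin(4*x).
For the particular solution try f_p = A0 + A1*x + A2*x^2. Substituting and matching coefficients of each power of x gives A0 = -1056/4913, A1 = 118/289, A2 = 4/17, so f_p = -1056/4913 + 4*x^2/17 + 118*x/289.
General solution: f = -1056/4913 + 4*x^2/17 + 118*x/289 + C1*cos(4*x)*exp(x) + C2*exp(x)*sin(4*x).
Apply the initial conditions: f(0) = -1056/4913 + C1 = 5 and f'(0) = 118/289 + C1 + 4*C2 = 4. Solving gives C1 = 25621/4913, C2 = -7975/19652.

f = -1056/4913 + 4*x**2/17 + 118*x/289 - 7975*exp(x)*sin(4*x)/19652 + 25621*cos(4*x)*exp(x)/4913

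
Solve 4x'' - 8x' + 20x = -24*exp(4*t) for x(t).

Divide through by 4: x'' - 2x' + 5x = -6*exp(4*t).
Characteristic equation r² - 2r + 5 = 0 has discriminant (-2)² - 4·(5) = -16 < 0, so r = 1 ± 2i.
Hence x_h = C1*cos(2*t)*exp(t) + C2*exp(t)*sin(2*t).
Try x_p = A*exp(4*t). Substituting into the equation and dividing by exp(4*t) gives A = -6/13, so x_p = -6*exp(4*t)/13.

x = -6*exp(4*t)/13 + C1*cos(2*t)*exp(t) + C2*exp(t)*sin(2*t)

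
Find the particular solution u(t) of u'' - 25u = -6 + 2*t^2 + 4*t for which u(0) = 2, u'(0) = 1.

u = 146/625 - 4*t/25 - 2*t**2/25 + 959*exp(-5*t)/1250 + 1249*exp(5*t)/1250

Characteristic equation r² - 25 = 0 factors as (r - 5)(r + 5) = 0, so r = 5, -5.
Hence u_h = C1*exp(5*t) + C2*exp(-5*t).
For the particular solution try u_p = A0 + A1*t + A2*t^2. Substituting and matching coefficients of each power of t gives A0 = 146/625, A1 = -4/25, A2 = -2/25, so u_p = 146/625 - 4*t/25 - 2*t^2/25.
General solution: u = 146/625 - 4*t/25 - 2*t^2/25 + C1*exp(5*t) + C2*exp(-5*t).
Apply the initial conditions: u(0) = 146/625 + C1 + C2 = 2 and u'(0) = -4/25 - 5*C2 + 5*C1 = 1. Solving gives C1 = 1249/1250, C2 = 959/1250.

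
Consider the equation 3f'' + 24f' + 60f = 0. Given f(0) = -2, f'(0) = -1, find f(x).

Divide through by 3: f'' + 8f' + 20f = 0.
Characteristic equation r² + 8r + 20 = 0 has discriminant (8)² - 4·(20) = -16 < 0, so r = -4 ± 2i.
Hence f_h = C1*cos(2*x)*exp(-4*x) + C2*exp(-4*x)*sin(2*x).
Apply the initial conditions: f(0) = C1 = -2 and f'(0) = -4*C1 + 2*C2 = -1. Solving gives C1 = -2, C2 = -9/2.

f = -2*cos(2*x)*exp(-4*x) - 9*exp(-4*x)*sin(2*x)/2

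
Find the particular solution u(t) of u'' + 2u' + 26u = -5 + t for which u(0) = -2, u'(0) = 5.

u = -33/169 + t/26 - 305*cos(5*t)*exp(-t)/169 + 1067*exp(-t)*sin(5*t)/1690

Characteristic equation r² + 2r + 26 = 0 has discriminant (2)² - 4·(26) = -100 < 0, so r = -1 ± 5i.
Hence u_h = C1*cos(5*t)*exp(-t) + C2*exp(-t)*sin(5*t).
For the particular solution try u_p = A0 + A1*t. Substituting and matching coefficients of each power of t gives A0 = -33/169, A1 = 1/26, so u_p = -33/169 + t/26.
General solution: u = -33/169 + t/26 + C1*cos(5*t)*exp(-t) + C2*exp(-t)*sin(5*t).
Apply the initial conditions: u(0) = -33/169 + C1 = -2 and u'(0) = 1/26 - C1 + 5*C2 = 5. Solving gives C1 = -305/169, C2 = 1067/1690.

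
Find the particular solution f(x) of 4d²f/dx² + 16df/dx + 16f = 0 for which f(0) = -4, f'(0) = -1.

Divide through by 4: f'' + 4f' + 4f = 0.
Characteristic equation r² + 4r + 4 = 0 has discriminant (4)² - 4·(4) = 0, so r = -2 is a repeated root.
Hence f_h = (C1 + C2*x)*exp(-2*x).
Apply the initial conditions: f(0) = C1 = -4 and f'(0) = C2 - 2*C1 = -1. Solving gives C1 = -4, C2 = -9.

f = -4*exp(-2*x) - 9*x*exp(-2*x)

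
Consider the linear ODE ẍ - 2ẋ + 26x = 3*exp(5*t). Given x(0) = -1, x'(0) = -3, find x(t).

x = 3*exp(5*t)/41 - 94*exp(t)*sin(5*t)/205 - 44*cos(5*t)*exp(t)/41

Characteristic equation r² - 2r + 26 = 0 has discriminant (-2)² - 4·(26) = -100 < 0, so r = 1 ± 5i.
Hence x_h = C1*cos(5*t)*exp(t) + C2*exp(t)*sin(5*t).
Try x_p = A*exp(5*t). Substituting into the equation and dividing by exp(5*t) gives A = 3/41, so x_p = 3*exp(5*t)/41.
General solution: x = 3*exp(5*t)/41 + C1*cos(5*t)*exp(t) + C2*exp(t)*sin(5*t).
Apply the initial conditions: x(0) = 3/41 + C1 = -1 and x'(0) = 15/41 + C1 + 5*C2 = -3. Solving gives C1 = -44/41, C2 = -94/205.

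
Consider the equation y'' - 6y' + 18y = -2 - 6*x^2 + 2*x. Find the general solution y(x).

y = -1/9 - x**2/3 - x/9 + C1*cos(3*x)*exp(3*x) + C2*exp(3*x)*sin(3*x)

Characteristic equation r² - 6r + 18 = 0 has discriminant (-6)² - 4·(18) = -36 < 0, so r = 3 ± 3i.
Hence y_h = C1*cos(3*x)*exp(3*x) + C2*exp(3*x)*sin(3*x).
For the particular solution try y_p = A0 + A1*x + A2*x^2. Substituting and matching coefficients of each power of x gives A0 = -1/9, A1 = -1/9, A2 = -1/3, so y_p = -1/9 - x^2/3 - x/9.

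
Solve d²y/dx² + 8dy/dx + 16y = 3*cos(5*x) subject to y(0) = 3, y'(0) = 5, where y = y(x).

y = -27*cos(5*x)/1681 + 120*sin(5*x)/1681 + 5070*exp(-4*x)/1681 + 685*x*exp(-4*x)/41

Characteristic equation r² + 8r + 16 = 0 has discriminant (8)² - 4·(16) = 0, so r = -4 is a repeated root.
Hence y_h = (C1 + C2*x)*exp(-4*x).
Try y_p = A*cos(5*x) + B*sin(5*x). Substituting and equating the coefficients of cos(5x) and sin(5x) gives A = -27/1681, B = 120/1681, so y_p = -27*cos(5*x)/1681 + 120*sin(5*x)/1681.
General solution: y = -27*cos(5*x)/1681 + 120*sin(5*x)/1681 + C1*exp(-4*x) + C2*x*exp(-4*x).
Apply the initial conditions: y(0) = -27/1681 + C1 = 3 and y'(0) = 600/1681 + C2 - 4*C1 = 5. Solving gives C1 = 5070/1681, C2 = 685/41.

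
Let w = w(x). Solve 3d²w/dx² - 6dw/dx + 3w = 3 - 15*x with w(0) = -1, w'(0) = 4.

Divide through by 3: w'' - 2w' + w = 1 - 5*x.
Characteristic equation r² - 2r + 1 = 0 has discriminant (-2)² - 4·(1) = 0, so r = 1 is a repeated root.
Hence w_h = (C1 + C2*x)*exp(x).
For the particular solution try w_p = A0 + A1*x. Substituting and matching coefficients of each power of x gives A0 = -9, A1 = -5, so w_p = -9 - 5*x.
General solution: w = -9 - 5*x + C1*exp(x) + C2*x*exp(x).
Apply the initial conditions: w(0) = -9 + C1 = -1 and w'(0) = -5 + C1 + C2 = 4. Solving gives C1 = 8, C2 = 1.

w = -9 - 5*x + 8*exp(x) + x*exp(x)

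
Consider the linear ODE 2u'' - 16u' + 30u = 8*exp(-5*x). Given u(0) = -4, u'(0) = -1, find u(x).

Divide through by 2: u'' - 8u' + 15u = 4*exp(-5*x).
Characteristic equation r² - 8r + 15 = 0 factors as (r - 5)(r - 3) = 0, so r = 5, 3.
Hence u_h = C1*exp(5*x) + C2*exp(3*x).
Try u_p = A*exp(-5*x). Substituting into the equation and dividing by exp(-5*x) gives A = 1/20, so u_p = exp(-5*x)/20.
General solution: u = exp(-5*x)/20 + C1*exp(5*x) + C2*exp(3*x).
Apply the initial conditions: u(0) = 1/20 + C1 + C2 = -4 and u'(0) = -1/4 + 3*C2 + 5*C1 = -1. Solving gives C1 = 57/10, C2 = -39/4.

u = -39*exp(3*x)/4 + exp(-5*x)/20 + 57*exp(5*x)/10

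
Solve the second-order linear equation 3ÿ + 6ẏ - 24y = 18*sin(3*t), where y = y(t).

y = -102*sin(3*t)/325 - 36*cos(3*t)/325 + C1*exp(2*t) + C2*exp(-4*t)

Divide through by 3: y'' + 2y' - 8y = 6*sin(3*t).
Characteristic equation r² + 2r - 8 = 0 factors as (r - 2)(r + 4) = 0, so r = 2, -4.
Hence y_h = C1*exp(2*t) + C2*exp(-4*t).
Try y_p = A*cos(3*t) + B*sin(3*t). Substituting and equating the coefficients of cos(3t) and sin(3t) gives A = -36/325, B = -102/325, so y_p = -102*sin(3*t)/325 - 36*cos(3*t)/325.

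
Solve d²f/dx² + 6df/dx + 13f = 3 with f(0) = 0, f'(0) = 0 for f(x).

f = 3/13 - 9*exp(-3*x)*sin(2*x)/26 - 3*cos(2*x)*exp(-3*x)/13

Characteristic equation r² + 6r + 13 = 0 has discriminant (6)² - 4·(13) = -16 < 0, so r = -3 ± 2i.
Hence f_h = C1*cos(2*x)*exp(-3*x) + C2*exp(-3*x)*sin(2*x).
For the particular solution try f_p = A0. Substituting and matching coefficients of each power of x gives A0 = 3/13, so f_p = 3/13.
General solution: f = 3/13 + C1*cos(2*x)*exp(-3*x) + C2*exp(-3*x)*sin(2*x).
Apply the initial conditions: f(0) = 3/13 + C1 = 0 and f'(0) = -3*C1 + 2*C2 = 0. Solving gives C1 = -3/13, C2 = -9/26.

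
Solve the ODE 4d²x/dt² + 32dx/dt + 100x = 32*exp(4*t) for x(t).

x = 8*exp(4*t)/73 + C1*cos(3*t)*exp(-4*t) + C2*exp(-4*t)*sin(3*t)

Divide through by 4: x'' + 8x' + 25x = 8*exp(4*t).
Characteristic equation r² + 8r + 25 = 0 has discriminant (8)² - 4·(25) = -36 < 0, so r = -4 ± 3i.
Hence x_h = C1*cos(3*t)*exp(-4*t) + C2*exp(-4*t)*sin(3*t).
Try x_p = A*exp(4*t). Substituting into the equation and dividing by exp(4*t) gives A = 8/73, so x_p = 8*exp(4*t)/73.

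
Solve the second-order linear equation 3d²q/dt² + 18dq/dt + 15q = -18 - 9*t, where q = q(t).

q = -12/25 - 3*t/5 + C1*exp(-5*t) + C2*exp(-t)

Divide through by 3: q'' + 6q' + 5q = -6 - 3*t.
Characteristic equation r² + 6r + 5 = 0 factors as (r + 5)(r + 1) = 0, so r = -5, -1.
Hence q_h = C1*exp(-5*t) + C2*exp(-t).
For the particular solution try q_p = A0 + A1*t. Substituting and matching coefficients of each power of t gives A0 = -12/25, A1 = -3/5, so q_p = -12/25 - 3*t/5.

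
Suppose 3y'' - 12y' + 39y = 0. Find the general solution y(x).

Divide through by 3: y'' - 4y' + 13y = 0.
Characteristic equation r² - 4r + 13 = 0 has discriminant (-4)² - 4·(13) = -36 < 0, so r = 2 ± 3i.
Hence y_h = C1*cos(3*x)*exp(2*x) + C2*exp(2*x)*sin(3*x).

y = C1*cos(3*x)*exp(2*x) + C2*exp(2*x)*sin(3*x)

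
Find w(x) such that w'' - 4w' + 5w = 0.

Characteristic equation r² - 4r + 5 = 0 has discriminant (-4)² - 4·(5) = -4 < 0, so r = 2 ± i.
Hence w_h = C1*cos(x)*exp(2*x) + C2*exp(2*x)*sin(x).

w = C1*cos(x)*exp(2*x) + C2*exp(2*x)*sin(x)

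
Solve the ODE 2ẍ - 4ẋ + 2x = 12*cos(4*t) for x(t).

Divide through by 2: x'' - 2x' + x = 6*cos(4*t).
Characteristic equation r² - 2r + 1 = 0 has discriminant (-2)² - 4·(1) = 0, so r = 1 is a repeated root.
Hence x_h = (C1 + C2*t)*exp(t).
Try x_p = A*cos(4*t) + B*sin(4*t). Substituting and equating the coefficients of cos(4t) and sin(4t) gives A = -90/289, B = -48/289, so x_p = -90*cos(4*t)/289 - 48*sin(4*t)/289.

x = -90*cos(4*t)/289 - 48*sin(4*t)/289 + C1*exp(t) + C2*t*exp(t)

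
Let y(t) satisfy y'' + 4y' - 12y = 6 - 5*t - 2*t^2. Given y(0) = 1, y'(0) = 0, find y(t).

Characteristic equation r² + 4r - 12 = 0 factors as (r + 6)(r - 2) = 0, so r = -6, 2.
Hence y_h = C1*exp(-6*t) + C2*exp(2*t).
For the particular solution try y_p = A0 + A1*t + A2*t^2. Substituting and matching coefficients of each power of t gives A0 = -8/27, A1 = 19/36, A2 = 1/6, so y_p = -8/27 + t^2/6 + 19*t/36.
General solution: y = -8/27 + t^2/6 + 19*t/36 + C1*exp(-6*t) + C2*exp(2*t).
Apply the initial conditions: y(0) = -8/27 + C1 + C2 = 1 and y'(0) = 19/36 - 6*C1 + 2*C2 = 0. Solving gives C1 = 337/864, C2 = 29/32.

y = -8/27 + t**2/6 + 19*t/36 + 29*exp(2*t)/32 + 337*exp(-6*t)/864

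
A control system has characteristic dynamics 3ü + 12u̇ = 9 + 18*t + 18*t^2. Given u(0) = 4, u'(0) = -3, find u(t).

Divide through by 3: u'' + 4u' = 3 + 6*t + 6*t^2.
Characteristic equation r² + 4r = 0 factors as (r + 4)r = 0, so r = -4, 0.
Hence u_h = C1*exp(-4*t) + C2.
Since 0 is a characteristic root (multiplicity 1), multiply the polynomial trial by t: try u_p = t*(A0 + A1*t + A2*t^2). Substituting and matching coefficients of each power of t gives A0 = 9/16, A1 = 3/8, A2 = 1/2, so u_p = t^3/2 + 3*t^2/8 + 9*t/16.
General solution: u = C2 + t^3/2 + 3*t^2/8 + 9*t/16 + C1*exp(-4*t).
Apply the initial conditions: u(0) = C1 + C2 = 4 and u'(0) = 9/16 - 4*C1 = -3. Solving gives C1 = 57/64, C2 = 199/64.

u = 199/64 + t**3/2 + 3*t**2/8 + 9*t/16 + 57*exp(-4*t)/64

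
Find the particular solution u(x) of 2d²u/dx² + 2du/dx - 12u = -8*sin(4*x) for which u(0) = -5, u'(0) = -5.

u = -109*exp(-3*x)/125 - 104*exp(2*x)/25 + 4*cos(4*x)/125 + 22*sin(4*x)/125

Divide through by 2: u'' + u' - 6u = -4*sin(4*x).
Characteristic equation r² + r - 6 = 0 factors as (r - 2)(r + 3) = 0, so r = 2, -3.
Hence u_h = C1*exp(2*x) + C2*exp(-3*x).
Try u_p = A*cos(4*x) + B*sin(4*x). Substituting and equating the coefficients of cos(4x) and sin(4x) gives A = 4/125, B = 22/125, so u_p = 4*cos(4*x)/125 + 22*sin(4*x)/125.
General solution: u = 4*cos(4*x)/125 + 22*sin(4*x)/125 + C1*exp(2*x) + C2*exp(-3*x).
Apply the initial conditions: u(0) = 4/125 + C1 + C2 = -5 and u'(0) = 88/125 - 3*C2 + 2*C1 = -5. Solving gives C1 = -104/25, C2 = -109/125.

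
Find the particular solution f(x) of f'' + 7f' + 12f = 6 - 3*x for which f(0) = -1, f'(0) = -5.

Characteristic equation r² + 7r + 12 = 0 factors as (r + 3)(r + 4) = 0, so r = -3, -4.
Hence f_h = C1*exp(-3*x) + C2*exp(-4*x).
For the particular solution try f_p = A0 + A1*x. Substituting and matching coefficients of each power of x gives A0 = 31/48, A1 = -1/4, so f_p = 31/48 - x/4.
General solution: f = 31/48 - x/4 + C1*exp(-3*x) + C2*exp(-4*x).
Apply the initial conditions: f(0) = 31/48 + C1 + C2 = -1 and f'(0) = -1/4 - 4*C2 - 3*C1 = -5. Solving gives C1 = -34/3, C2 = 155/16.

f = 31/48 - 34*exp(-3*x)/3 - x/4 + 155*exp(-4*x)/16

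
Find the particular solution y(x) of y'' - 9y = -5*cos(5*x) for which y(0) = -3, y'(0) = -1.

Characteristic equation r² - 9 = 0 factors as (r + 3)(r - 3) = 0, so r = -3, 3.
Hence y_h = C1*exp(-3*x) + C2*exp(3*x).
Try y_p = A*cos(5*x) + B*sin(5*x). Substituting and equating the coefficients of cos(5x) and sin(5x) gives A = 5/34, B = 0, so y_p = 5*cos(5*x)/34.
General solution: y = 5*cos(5*x)/34 + C1*exp(-3*x) + C2*exp(3*x).
Apply the initial conditions: y(0) = 5/34 + C1 + C2 = -3 and y'(0) = -3*C1 + 3*C2 = -1. Solving gives C1 = -287/204, C2 = -355/204.

y = -355*exp(3*x)/204 - 287*exp(-3*x)/204 + 5*cos(5*x)/34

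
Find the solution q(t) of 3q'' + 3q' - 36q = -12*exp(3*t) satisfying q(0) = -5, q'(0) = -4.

Divide through by 3: q'' + q' - 12q = -4*exp(3*t).
Characteristic equation r² + r - 12 = 0 factors as (r + 4)(r - 3) = 0, so r = -4, 3.
Hence q_h = C1*exp(-4*t) + C2*exp(3*t).
Since exp(3*t) solves the homogeneous equation (r = 3 is a root of multiplicity 1), multiply the trial by t. Try q_p = A*t*exp(3*t). Substituting into the equation and dividing by exp(3*t) gives A = -4/7, so q_p = -4*t*exp(3*t)/7.
General solution: q = C1*exp(-4*t) + C2*exp(3*t) - 4*t*exp(3*t)/7.
Apply the initial conditions: q(0) = C1 + C2 = -5 and q'(0) = -4/7 - 4*C1 + 3*C2 = -4. Solving gives C1 = -81/49, C2 = -164/49.

q = -164*exp(3*t)/49 - 81*exp(-4*t)/49 - 4*t*exp(3*t)/7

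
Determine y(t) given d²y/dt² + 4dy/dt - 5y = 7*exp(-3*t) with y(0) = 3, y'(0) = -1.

y = -7*exp(-3*t)/8 + 5*exp(-5*t)/4 + 21*exp(t)/8

Characteristic equation r² + 4r - 5 = 0 factors as (r + 5)(r - 1) = 0, so r = -5, 1.
Hence y_h = C1*exp(-5*t) + C2*exp(t).
Try y_p = A*exp(-3*t). Substituting into the equation and dividing by exp(-3*t) gives A = -7/8, so y_p = -7*exp(-3*t)/8.
General solution: y = -7*exp(-3*t)/8 + C1*exp(-5*t) + C2*exp(t).
Apply the initial conditions: y(0) = -7/8 + C1 + C2 = 3 and y'(0) = 21/8 + C2 - 5*C1 = -1. Solving gives C1 = 5/4, C2 = 21/8.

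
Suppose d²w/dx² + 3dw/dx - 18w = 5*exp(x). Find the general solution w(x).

w = -5*exp(x)/14 + C1*exp(3*x) + C2*exp(-6*x)

Characteristic equation r² + 3r - 18 = 0 factors as (r - 3)(r + 6) = 0, so r = 3, -6.
Hence w_h = C1*exp(3*x) + C2*exp(-6*x).
Try w_p = A*exp(x). Substituting into the equation and dividing by exp(x) gives A = -5/14, so w_p = -5*exp(x)/14.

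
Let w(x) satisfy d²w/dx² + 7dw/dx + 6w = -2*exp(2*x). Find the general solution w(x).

w = -exp(2*x)/12 + C1*exp(-6*x) + C2*exp(-x)

Characteristic equation r² + 7r + 6 = 0 factors as (r + 6)(r + 1) = 0, so r = -6, -1.
Hence w_h = C1*exp(-6*x) + C2*exp(-x).
Try w_p = A*exp(2*x). Substituting into the equation and dividing by exp(2*x) gives A = -1/12, so w_p = -exp(2*x)/12.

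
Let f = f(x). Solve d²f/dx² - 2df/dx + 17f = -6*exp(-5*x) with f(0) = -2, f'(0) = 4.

f = -3*exp(-5*x)/26 - 49*cos(4*x)*exp(x)/26 + 69*exp(x)*sin(4*x)/52

Characteristic equation r² - 2r + 17 = 0 has discriminant (-2)² - 4·(17) = -64 < 0, so r = 1 ± 4i.
Hence f_h = C1*cos(4*x)*exp(x) + C2*exp(x)*sin(4*x).
Try f_p = A*exp(-5*x). Substituting into the equation and dividing by exp(-5*x) gives A = -3/26, so f_p = -3*exp(-5*x)/26.
General solution: f = -3*exp(-5*x)/26 + C1*cos(4*x)*exp(x) + C2*exp(x)*sin(4*x).
Apply the initial conditions: f(0) = -3/26 + C1 = -2 and f'(0) = 15/26 + C1 + 4*C2 = 4. Solving gives C1 = -49/26, C2 = 69/52.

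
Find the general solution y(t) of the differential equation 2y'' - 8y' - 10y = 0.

Divide through by 2: y'' - 4y' - 5y = 0.
Characteristic equation r² - 4r - 5 = 0 factors as (r + 1)(r - 5) = 0, so r = -1, 5.
Hence y_h = C1*exp(-t) + C2*exp(5*t).

y = C1*exp(-t) + C2*exp(5*t)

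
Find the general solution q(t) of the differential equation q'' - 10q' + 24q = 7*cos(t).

Characteristic equation r² - 10r + 24 = 0 factors as (r - 4)(r - 6) = 0, so r = 4, 6.
Hence q_h = C1*exp(4*t) + C2*exp(6*t).
Try q_p = A*cos(t) + B*sin(t). Substituting and equating the coefficients of cos(t) and sin(t) gives A = 161/629, B = -70/629, so q_p = -70*sin(t)/629 + 161*cos(t)/629.

q = -70*sin(t)/629 + 161*cos(t)/629 + C1*exp(4*t) + C2*exp(6*t)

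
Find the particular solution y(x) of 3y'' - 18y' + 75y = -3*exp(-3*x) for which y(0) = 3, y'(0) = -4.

y = -exp(-3*x)/52 - 341*exp(3*x)*sin(4*x)/104 + 157*cos(4*x)*exp(3*x)/52

Divide through by 3: y'' - 6y' + 25y = -exp(-3*x).
Characteristic equation r² - 6r + 25 = 0 has discriminant (-6)² - 4·(25) = -64 < 0, so r = 3 ± 4i.
Hence y_h = C1*cos(4*x)*exp(3*x) + C2*exp(3*x)*sin(4*x).
Try y_p = A*exp(-3*x). Substituting into the equation and dividing by exp(-3*x) gives A = -1/52, so y_p = -exp(-3*x)/52.
General solution: y = -exp(-3*x)/52 + C1*cos(4*x)*exp(3*x) + C2*exp(3*x)*sin(4*x).
Apply the initial conditions: y(0) = -1/52 + C1 = 3 and y'(0) = 3/52 + 3*C1 + 4*C2 = -4. Solving gives C1 = 157/52, C2 = -341/104.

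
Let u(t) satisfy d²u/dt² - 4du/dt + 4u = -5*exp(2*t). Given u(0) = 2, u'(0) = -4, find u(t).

Characteristic equation r² - 4r + 4 = 0 has discriminant (-4)² - 4·(4) = 0, so r = 2 is a repeated root.
Hence u_h = (C1 + C2*t)*exp(2*t).
Since exp(2*t) solves the homogeneous equation (r = 2 is a root of multiplicity 2), multiply the trial by t^2. Try u_p = A*t^2*exp(2*t). Substituting into the equation and dividing by exp(2*t) gives A = -5/2, so u_p = -5*t^2*exp(2*t)/2.
General solution: u = C1*exp(2*t) - 5*t^2*exp(2*t)/2 + C2*t*exp(2*t).
Apply the initial conditions: u(0) = C1 = 2 and u'(0) = C2 + 2*C1 = -4. Solving gives C1 = 2, C2 = -8.

u = 2*exp(2*t) - 8*t*exp(2*t) - 5*t**2*exp(2*t)/2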